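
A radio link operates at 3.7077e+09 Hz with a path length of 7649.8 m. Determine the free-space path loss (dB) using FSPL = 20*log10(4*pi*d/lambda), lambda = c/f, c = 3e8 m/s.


lambda = c / f = 3.0000e+08 / 3.7077e+09 = 0.08091270 m
FSPL = 20 * log10(4*pi*7649.8/0.08091270) = 121.5 dB

121.5 dB


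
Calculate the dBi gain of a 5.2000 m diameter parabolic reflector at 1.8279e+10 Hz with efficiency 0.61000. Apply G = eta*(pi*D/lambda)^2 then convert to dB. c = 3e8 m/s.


lambda = c / f = 3.0000e+08 / 1.8279e+10 = 0.01641228 m
G_linear = 0.61000 * (pi * 5.2000 / 0.01641228)^2 = 604363.8
G_dBi = 10 * log10(604363.8) = 57.81 dBi

57.81 dBi


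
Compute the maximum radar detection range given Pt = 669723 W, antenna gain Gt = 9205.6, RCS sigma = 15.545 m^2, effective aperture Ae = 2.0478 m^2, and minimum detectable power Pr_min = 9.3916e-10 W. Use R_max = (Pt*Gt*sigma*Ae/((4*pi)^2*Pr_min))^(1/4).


R^4 = 669723*9205.6*15.545*2.0478 / ((4*pi)^2 * 9.3916e-10) = 1.323324e+18
R_max = 1.323324e+18^0.25 = 33917 m

33917 m


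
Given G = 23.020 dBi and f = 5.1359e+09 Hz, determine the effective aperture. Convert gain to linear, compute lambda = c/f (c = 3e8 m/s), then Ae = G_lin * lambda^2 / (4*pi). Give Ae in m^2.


lambda = c / f = 3.0000e+08 / 5.1359e+09 = 0.05841235 m
G_linear = 10^(23.020/10) = 200.4472
Ae = G_linear * lambda^2 / (4*pi) = 200.4472 * 0.05841235^2 / (4*pi) = 0.05443 m^2

0.05443 m^2


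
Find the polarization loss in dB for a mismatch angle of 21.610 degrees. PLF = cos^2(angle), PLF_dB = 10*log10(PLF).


PLF_linear = cos^2(21.610 deg) = 0.8643648
PLF_dB = 10 * log10(0.8643648) = -0.6330 dB

-0.6330 dB


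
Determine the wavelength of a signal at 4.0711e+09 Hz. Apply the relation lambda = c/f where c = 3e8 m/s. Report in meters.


lambda = c / f = 3.0000e+08 / 4.0711e+09 = 0.07369 m

0.07369 m


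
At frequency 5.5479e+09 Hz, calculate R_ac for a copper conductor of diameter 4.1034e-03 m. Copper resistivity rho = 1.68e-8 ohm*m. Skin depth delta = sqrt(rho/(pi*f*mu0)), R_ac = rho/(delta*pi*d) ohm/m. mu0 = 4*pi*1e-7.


delta = sqrt(1.68e-8 / (pi * 5.5479e+09 * 4*pi*1e-7)) = 8.758111e-07 m
R_ac = 1.68e-8 / (8.758111e-07 * pi * 4.1034e-03) = 1.488 ohm/m

1.488 ohm/m


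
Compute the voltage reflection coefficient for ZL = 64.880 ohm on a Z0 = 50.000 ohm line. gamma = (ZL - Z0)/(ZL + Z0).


gamma = (64.880 - 50.000) / (64.880 + 50.000) = 0.1295

0.1295


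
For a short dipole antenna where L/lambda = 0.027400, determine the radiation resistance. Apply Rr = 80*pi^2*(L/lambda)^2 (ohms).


Rr = 80 * pi^2 * (0.027400)^2 = 80 * 9.869604 * 7.507600e-04 = 0.5928 ohm

0.5928 ohm


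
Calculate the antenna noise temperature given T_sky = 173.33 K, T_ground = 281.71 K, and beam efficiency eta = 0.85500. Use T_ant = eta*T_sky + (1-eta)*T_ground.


T_ant = 0.85500 * 173.33 + (1 - 0.85500) * 281.71 = 189.0 K

189.0 K


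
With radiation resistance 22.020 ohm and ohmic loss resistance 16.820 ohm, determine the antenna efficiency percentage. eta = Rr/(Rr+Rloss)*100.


eta = 22.020 / (22.020 + 16.820) * 100 = 56.69%

56.69%


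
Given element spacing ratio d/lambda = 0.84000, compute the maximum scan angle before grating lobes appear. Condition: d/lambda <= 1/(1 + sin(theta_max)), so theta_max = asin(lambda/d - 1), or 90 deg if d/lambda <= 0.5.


lambda/d - 1 = 1/0.84000 - 1 = 0.1904762
theta_max = asin(0.1904762) = 10.98 deg

10.98 deg


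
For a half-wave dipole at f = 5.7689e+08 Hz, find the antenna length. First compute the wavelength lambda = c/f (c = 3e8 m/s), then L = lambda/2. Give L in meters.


lambda = c / f = 3.0000e+08 / 5.7689e+08 = 0.5200298 m
L = lambda / 2 = 0.5200298 / 2 = 0.2600 m

0.2600 m


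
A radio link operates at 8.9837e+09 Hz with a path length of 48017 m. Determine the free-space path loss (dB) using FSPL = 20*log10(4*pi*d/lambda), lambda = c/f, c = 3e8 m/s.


lambda = c / f = 3.0000e+08 / 8.9837e+09 = 0.03339381 m
FSPL = 20 * log10(4*pi*48017/0.03339381) = 145.1 dB

145.1 dB


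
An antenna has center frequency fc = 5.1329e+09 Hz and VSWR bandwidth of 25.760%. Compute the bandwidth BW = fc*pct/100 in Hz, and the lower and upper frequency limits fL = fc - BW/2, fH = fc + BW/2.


BW = 5.1329e+09 * 25.760/100 = 1.322235e+09 Hz
fL = 5.1329e+09 - 1.322235e+09/2 = 4.472e+09 Hz
fH = 5.1329e+09 + 1.322235e+09/2 = 5.794e+09 Hz

BW=1.322e+09 Hz, fL=4.472e+09 Hz, fH=5.794e+09 Hz


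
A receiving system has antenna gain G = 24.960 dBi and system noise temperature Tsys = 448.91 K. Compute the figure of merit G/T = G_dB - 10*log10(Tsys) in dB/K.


G/T = 24.960 - 10*log10(448.91) = 24.960 - 26.52159 = -1.562 dB/K

-1.562 dB/K


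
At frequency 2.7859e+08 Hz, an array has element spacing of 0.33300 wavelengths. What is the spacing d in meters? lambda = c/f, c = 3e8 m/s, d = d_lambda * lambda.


lambda = c / f = 3.0000e+08 / 2.7859e+08 = 1.076851 m
d = 0.33300 * 1.076851 = 0.3586 m

0.3586 m


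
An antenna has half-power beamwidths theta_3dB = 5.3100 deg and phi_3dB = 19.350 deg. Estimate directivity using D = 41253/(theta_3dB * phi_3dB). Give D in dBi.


D_linear = 41253 / (5.3100 * 19.350) = 401.4949
D_dBi = 10 * log10(401.4949) = 26.04 dBi

26.04 dBi


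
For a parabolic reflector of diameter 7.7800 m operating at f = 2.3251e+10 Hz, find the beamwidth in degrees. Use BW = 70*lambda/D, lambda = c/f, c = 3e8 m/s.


lambda = c / f = 3.0000e+08 / 2.3251e+10 = 0.01290267 m
BW = 70 * 0.01290267 / 7.7800 = 0.1161 deg

0.1161 deg


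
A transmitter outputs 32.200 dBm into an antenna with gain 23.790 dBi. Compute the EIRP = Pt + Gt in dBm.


EIRP = Pt + Gt = 32.200 + 23.790 = 55.99 dBm

55.99 dBm


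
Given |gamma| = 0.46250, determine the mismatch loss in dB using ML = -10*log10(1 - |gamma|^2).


ML = -10 * log10(1 - 0.46250^2) = -10 * log10(0.78609375) = 1.045 dB

1.045 dB


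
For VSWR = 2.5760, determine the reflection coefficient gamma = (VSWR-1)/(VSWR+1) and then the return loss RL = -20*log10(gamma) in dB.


gamma = (2.5760 - 1) / (2.5760 + 1) = 0.4407159
RL = -20 * log10(0.4407159) = 7.117 dB

7.117 dB


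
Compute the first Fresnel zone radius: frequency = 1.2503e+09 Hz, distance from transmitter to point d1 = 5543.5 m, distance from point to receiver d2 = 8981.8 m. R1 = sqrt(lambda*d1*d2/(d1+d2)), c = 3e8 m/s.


lambda = c / f = 3.0000e+08 / 1.2503e+09 = 0.2399424 m
R1 = sqrt(0.2399424 * 5543.5 * 8981.8 / (5543.5 + 8981.8)) = 28.68 m

28.68 m


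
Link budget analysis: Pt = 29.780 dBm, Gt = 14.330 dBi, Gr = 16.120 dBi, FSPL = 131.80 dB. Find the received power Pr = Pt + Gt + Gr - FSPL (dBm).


Pr = 29.780 + 14.330 + 16.120 - 131.80 = -71.57 dBm

-71.57 dBm


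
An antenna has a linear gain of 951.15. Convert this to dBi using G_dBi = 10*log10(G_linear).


G_dBi = 10 * log10(951.15) = 29.78 dBi

29.78 dBi


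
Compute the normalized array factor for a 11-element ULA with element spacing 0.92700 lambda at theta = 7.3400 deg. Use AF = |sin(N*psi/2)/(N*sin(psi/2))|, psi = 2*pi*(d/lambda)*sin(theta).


psi = 2*pi*0.92700*sin(7.3400 deg) = 0.7441226 rad
AF = |sin(11*0.7441226/2) / (11*sin(0.7441226/2))| = 0.2036

0.2036


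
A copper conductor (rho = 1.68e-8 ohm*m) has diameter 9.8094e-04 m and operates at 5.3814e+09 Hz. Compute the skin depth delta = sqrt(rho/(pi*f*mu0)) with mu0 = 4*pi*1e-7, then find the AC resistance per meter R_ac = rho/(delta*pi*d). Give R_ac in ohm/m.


delta = sqrt(1.68e-8 / (pi * 5.3814e+09 * 4*pi*1e-7)) = 8.892567e-07 m
R_ac = 1.68e-8 / (8.892567e-07 * pi * 9.8094e-04) = 6.130 ohm/m

6.130 ohm/m


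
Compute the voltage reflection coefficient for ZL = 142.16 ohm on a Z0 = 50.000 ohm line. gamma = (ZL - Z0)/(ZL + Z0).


gamma = (142.16 - 50.000) / (142.16 + 50.000) = 0.4796

0.4796


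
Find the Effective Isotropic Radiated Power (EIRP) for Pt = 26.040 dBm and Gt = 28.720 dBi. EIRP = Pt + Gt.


EIRP = Pt + Gt = 26.040 + 28.720 = 54.76 dBm

54.76 dBm


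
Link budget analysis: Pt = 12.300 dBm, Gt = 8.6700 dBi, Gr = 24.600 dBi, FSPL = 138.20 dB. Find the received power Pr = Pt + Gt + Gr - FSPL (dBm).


Pr = 12.300 + 8.6700 + 24.600 - 138.20 = -92.63 dBm

-92.63 dBm


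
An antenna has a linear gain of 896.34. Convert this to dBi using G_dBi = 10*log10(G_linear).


G_dBi = 10 * log10(896.34) = 29.52 dBi

29.52 dBi


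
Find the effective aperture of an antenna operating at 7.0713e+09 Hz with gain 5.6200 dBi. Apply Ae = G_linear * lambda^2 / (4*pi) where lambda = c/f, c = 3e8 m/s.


lambda = c / f = 3.0000e+08 / 7.0713e+09 = 0.04242501 m
G_linear = 10^(5.6200/10) = 3.647539
Ae = G_linear * lambda^2 / (4*pi) = 3.647539 * 0.04242501^2 / (4*pi) = 5.224e-04 m^2

5.224e-04 m^2


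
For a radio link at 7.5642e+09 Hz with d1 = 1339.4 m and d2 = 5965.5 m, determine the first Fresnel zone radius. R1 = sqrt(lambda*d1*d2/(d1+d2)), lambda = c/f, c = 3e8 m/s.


lambda = c / f = 3.0000e+08 / 7.5642e+09 = 0.03966051 m
R1 = sqrt(0.03966051 * 1339.4 * 5965.5 / (1339.4 + 5965.5)) = 6.586 m

6.586 m


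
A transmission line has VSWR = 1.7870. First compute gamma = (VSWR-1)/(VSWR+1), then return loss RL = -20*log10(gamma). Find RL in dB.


gamma = (1.7870 - 1) / (1.7870 + 1) = 0.2823825
RL = -20 * log10(0.2823825) = 10.98 dB

10.98 dB


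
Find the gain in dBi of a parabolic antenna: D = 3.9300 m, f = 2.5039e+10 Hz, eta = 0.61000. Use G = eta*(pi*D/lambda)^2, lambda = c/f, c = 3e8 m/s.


lambda = c / f = 3.0000e+08 / 2.5039e+10 = 0.01198131 m
G_linear = 0.61000 * (pi * 3.9300 / 0.01198131)^2 = 647748.0
G_dBi = 10 * log10(647748.0) = 58.11 dBi

58.11 dBi


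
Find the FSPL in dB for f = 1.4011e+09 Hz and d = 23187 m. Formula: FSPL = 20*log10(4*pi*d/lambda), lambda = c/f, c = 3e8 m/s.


lambda = c / f = 3.0000e+08 / 1.4011e+09 = 0.2141175 m
FSPL = 20 * log10(4*pi*23187/0.2141175) = 122.7 dB

122.7 dB


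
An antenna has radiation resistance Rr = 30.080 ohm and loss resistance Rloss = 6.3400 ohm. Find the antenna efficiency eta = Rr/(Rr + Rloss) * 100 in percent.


eta = 30.080 / (30.080 + 6.3400) * 100 = 82.59%

82.59%


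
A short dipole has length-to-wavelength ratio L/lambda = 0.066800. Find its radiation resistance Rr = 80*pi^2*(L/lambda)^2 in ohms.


Rr = 80 * pi^2 * (0.066800)^2 = 80 * 9.869604 * 4.462240e-03 = 3.523 ohm

3.523 ohm


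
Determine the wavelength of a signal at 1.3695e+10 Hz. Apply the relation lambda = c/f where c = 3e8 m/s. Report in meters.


lambda = c / f = 3.0000e+08 / 1.3695e+10 = 0.02191 m

0.02191 m


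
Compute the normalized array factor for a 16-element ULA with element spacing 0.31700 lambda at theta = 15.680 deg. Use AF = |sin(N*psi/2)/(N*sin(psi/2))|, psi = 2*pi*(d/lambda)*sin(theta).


psi = 2*pi*0.31700*sin(15.680 deg) = 0.5383044 rad
AF = |sin(16*0.5383044/2) / (16*sin(0.5383044/2))| = 0.2159

0.2159


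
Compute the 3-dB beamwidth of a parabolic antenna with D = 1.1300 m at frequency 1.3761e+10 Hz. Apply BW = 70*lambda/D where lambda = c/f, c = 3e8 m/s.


lambda = c / f = 3.0000e+08 / 1.3761e+10 = 0.02180074 m
BW = 70 * 0.02180074 / 1.1300 = 1.350 deg

1.350 deg


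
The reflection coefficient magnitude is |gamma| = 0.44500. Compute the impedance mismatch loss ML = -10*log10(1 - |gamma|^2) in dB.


ML = -10 * log10(1 - 0.44500^2) = -10 * log10(0.801975) = 0.9584 dB

0.9584 dB


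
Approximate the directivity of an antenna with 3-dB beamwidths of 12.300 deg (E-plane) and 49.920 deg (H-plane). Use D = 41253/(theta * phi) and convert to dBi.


D_linear = 41253 / (12.300 * 49.920) = 67.18555
D_dBi = 10 * log10(67.18555) = 18.27 dBi

18.27 dBi


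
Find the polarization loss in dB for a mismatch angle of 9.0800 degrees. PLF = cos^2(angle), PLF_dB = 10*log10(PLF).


PLF_linear = cos^2(9.0800 deg) = 0.9750949
PLF_dB = 10 * log10(0.9750949) = -0.1095 dB

-0.1095 dB


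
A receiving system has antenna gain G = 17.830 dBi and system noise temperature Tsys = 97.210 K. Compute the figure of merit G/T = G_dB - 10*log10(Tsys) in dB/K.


G/T = 17.830 - 10*log10(97.210) = 17.830 - 19.87711 = -2.047 dB/K

-2.047 dB/K


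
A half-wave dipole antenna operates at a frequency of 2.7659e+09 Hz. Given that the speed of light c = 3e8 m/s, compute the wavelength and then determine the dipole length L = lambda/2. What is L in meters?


lambda = c / f = 3.0000e+08 / 2.7659e+09 = 0.1084638 m
L = lambda / 2 = 0.1084638 / 2 = 0.05423 m

0.05423 m


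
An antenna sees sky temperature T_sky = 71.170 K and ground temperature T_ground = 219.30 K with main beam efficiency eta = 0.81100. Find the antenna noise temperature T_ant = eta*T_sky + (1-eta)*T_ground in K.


T_ant = 0.81100 * 71.170 + (1 - 0.81100) * 219.30 = 99.17 K

99.17 K


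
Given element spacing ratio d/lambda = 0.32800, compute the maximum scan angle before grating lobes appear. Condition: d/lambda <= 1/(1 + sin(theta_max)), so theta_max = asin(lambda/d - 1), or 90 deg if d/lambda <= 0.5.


lambda/d - 1 = 1/0.32800 - 1 = 2.048780 >= 1
d/lambda <= 0.5, so the array can scan to endfire without grating lobes: theta_max = 90 deg

90 deg


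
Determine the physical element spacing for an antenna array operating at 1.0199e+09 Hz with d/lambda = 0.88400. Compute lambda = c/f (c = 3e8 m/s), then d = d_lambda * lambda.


lambda = c / f = 3.0000e+08 / 1.0199e+09 = 0.2941465 m
d = 0.88400 * 0.2941465 = 0.2600 m

0.2600 m


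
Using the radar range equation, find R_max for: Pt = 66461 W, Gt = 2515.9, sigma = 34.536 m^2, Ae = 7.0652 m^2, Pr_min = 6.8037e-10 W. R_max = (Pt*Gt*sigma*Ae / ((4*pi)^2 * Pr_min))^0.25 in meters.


R^4 = 66461*2515.9*34.536*7.0652 / ((4*pi)^2 * 6.8037e-10) = 3.797448e+17
R_max = 3.797448e+17^0.25 = 24824 m

24824 m


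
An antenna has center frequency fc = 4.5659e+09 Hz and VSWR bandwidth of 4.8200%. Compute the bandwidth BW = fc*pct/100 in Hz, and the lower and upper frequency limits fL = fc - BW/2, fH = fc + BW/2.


BW = 4.5659e+09 * 4.8200/100 = 2.200764e+08 Hz
fL = 4.5659e+09 - 2.200764e+08/2 = 4.456e+09 Hz
fH = 4.5659e+09 + 2.200764e+08/2 = 4.676e+09 Hz

BW=2.201e+08 Hz, fL=4.456e+09 Hz, fH=4.676e+09 Hz


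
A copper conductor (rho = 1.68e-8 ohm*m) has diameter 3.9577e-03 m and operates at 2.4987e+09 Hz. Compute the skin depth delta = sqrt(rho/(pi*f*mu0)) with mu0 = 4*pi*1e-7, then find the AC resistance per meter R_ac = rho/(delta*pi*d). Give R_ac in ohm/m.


delta = sqrt(1.68e-8 / (pi * 2.4987e+09 * 4*pi*1e-7)) = 1.305022e-06 m
R_ac = 1.68e-8 / (1.305022e-06 * pi * 3.9577e-03) = 1.035 ohm/m

1.035 ohm/m


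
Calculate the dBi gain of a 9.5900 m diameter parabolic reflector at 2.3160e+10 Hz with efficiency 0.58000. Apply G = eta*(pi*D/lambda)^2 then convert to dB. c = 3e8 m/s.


lambda = c / f = 3.0000e+08 / 2.3160e+10 = 0.01295337 m
G_linear = 0.58000 * (pi * 9.5900 / 0.01295337)^2 = 3.137613e+06
G_dBi = 10 * log10(3.137613e+06) = 64.97 dBi

64.97 dBi


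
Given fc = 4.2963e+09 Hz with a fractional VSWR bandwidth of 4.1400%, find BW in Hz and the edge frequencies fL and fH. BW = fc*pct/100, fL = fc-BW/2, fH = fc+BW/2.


BW = 4.2963e+09 * 4.1400/100 = 1.778668e+08 Hz
fL = 4.2963e+09 - 1.778668e+08/2 = 4.207e+09 Hz
fH = 4.2963e+09 + 1.778668e+08/2 = 4.385e+09 Hz

BW=1.779e+08 Hz, fL=4.207e+09 Hz, fH=4.385e+09 Hz


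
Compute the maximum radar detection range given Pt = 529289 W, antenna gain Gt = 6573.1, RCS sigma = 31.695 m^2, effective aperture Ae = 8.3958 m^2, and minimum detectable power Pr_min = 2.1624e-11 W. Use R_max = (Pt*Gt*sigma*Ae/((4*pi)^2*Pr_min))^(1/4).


R^4 = 529289*6573.1*31.695*8.3958 / ((4*pi)^2 * 2.1624e-11) = 2.711191e+20
R_max = 2.711191e+20^0.25 = 128319 m

128319 m


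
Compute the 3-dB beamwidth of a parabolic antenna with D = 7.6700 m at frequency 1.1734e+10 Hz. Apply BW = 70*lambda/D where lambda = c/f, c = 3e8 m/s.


lambda = c / f = 3.0000e+08 / 1.1734e+10 = 0.02556673 m
BW = 70 * 0.02556673 / 7.6700 = 0.2333 deg

0.2333 deg


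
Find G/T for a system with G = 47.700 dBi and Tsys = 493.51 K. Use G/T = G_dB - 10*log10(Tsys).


G/T = 47.700 - 10*log10(493.51) = 47.700 - 26.93296 = 20.77 dB/K

20.77 dB/K


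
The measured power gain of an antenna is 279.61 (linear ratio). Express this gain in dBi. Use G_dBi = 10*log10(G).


G_dBi = 10 * log10(279.61) = 24.47 dBi

24.47 dBi


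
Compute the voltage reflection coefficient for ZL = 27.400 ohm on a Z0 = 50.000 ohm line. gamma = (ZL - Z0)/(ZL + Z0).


gamma = (27.400 - 50.000) / (27.400 + 50.000) = -0.2920

-0.2920


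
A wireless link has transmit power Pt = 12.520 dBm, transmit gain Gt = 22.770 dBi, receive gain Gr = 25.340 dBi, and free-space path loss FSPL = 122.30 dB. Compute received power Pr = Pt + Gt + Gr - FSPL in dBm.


Pr = 12.520 + 22.770 + 25.340 - 122.30 = -61.67 dBm

-61.67 dBm


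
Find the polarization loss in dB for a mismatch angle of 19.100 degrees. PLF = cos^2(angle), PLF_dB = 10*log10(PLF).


PLF_linear = cos^2(19.100 deg) = 0.8929284
PLF_dB = 10 * log10(0.8929284) = -0.4918 dB

-0.4918 dB


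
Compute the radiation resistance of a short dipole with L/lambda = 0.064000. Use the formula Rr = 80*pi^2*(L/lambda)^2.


Rr = 80 * pi^2 * (0.064000)^2 = 80 * 9.869604 * 4.096000e-03 = 3.234 ohm

3.234 ohm


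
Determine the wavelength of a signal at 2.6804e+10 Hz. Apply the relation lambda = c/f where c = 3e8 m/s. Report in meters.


lambda = c / f = 3.0000e+08 / 2.6804e+10 = 0.01119 m

0.01119 m


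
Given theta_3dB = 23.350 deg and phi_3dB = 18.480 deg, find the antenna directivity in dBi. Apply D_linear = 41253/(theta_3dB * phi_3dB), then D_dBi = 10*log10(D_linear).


D_linear = 41253 / (23.350 * 18.480) = 95.60194
D_dBi = 10 * log10(95.60194) = 19.80 dBi

19.80 dBi


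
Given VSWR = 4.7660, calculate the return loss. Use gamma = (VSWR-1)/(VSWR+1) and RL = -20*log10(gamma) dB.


gamma = (4.7660 - 1) / (4.7660 + 1) = 0.6531391
RL = -20 * log10(0.6531391) = 3.700 dB

3.700 dB


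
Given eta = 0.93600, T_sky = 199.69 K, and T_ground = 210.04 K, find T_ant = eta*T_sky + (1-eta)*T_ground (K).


T_ant = 0.93600 * 199.69 + (1 - 0.93600) * 210.04 = 200.4 K

200.4 K


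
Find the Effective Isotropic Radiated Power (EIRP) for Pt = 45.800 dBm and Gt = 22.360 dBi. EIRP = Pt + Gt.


EIRP = Pt + Gt = 45.800 + 22.360 = 68.16 dBm

68.16 dBm


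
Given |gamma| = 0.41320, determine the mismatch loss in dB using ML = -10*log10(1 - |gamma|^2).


ML = -10 * log10(1 - 0.41320^2) = -10 * log10(0.82926576) = 0.8131 dB

0.8131 dB


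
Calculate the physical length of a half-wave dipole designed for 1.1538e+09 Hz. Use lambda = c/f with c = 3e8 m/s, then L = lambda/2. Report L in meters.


lambda = c / f = 3.0000e+08 / 1.1538e+09 = 0.2600104 m
L = lambda / 2 = 0.2600104 / 2 = 0.1300 m

0.1300 m


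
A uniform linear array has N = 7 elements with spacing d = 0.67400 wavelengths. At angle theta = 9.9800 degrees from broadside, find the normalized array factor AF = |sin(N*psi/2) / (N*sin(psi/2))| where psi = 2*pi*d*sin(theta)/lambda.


psi = 2*pi*0.67400*sin(9.9800 deg) = 0.7339211 rad
AF = |sin(7*0.7339211/2) / (7*sin(0.7339211/2))| = 0.2158

0.2158


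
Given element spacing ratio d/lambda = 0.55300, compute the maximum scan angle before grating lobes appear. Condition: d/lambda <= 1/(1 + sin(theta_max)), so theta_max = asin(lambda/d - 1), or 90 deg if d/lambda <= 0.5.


lambda/d - 1 = 1/0.55300 - 1 = 0.8083183
theta_max = asin(0.8083183) = 53.93 deg

53.93 deg


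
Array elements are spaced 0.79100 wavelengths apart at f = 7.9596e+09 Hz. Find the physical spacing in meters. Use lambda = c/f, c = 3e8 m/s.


lambda = c / f = 3.0000e+08 / 7.9596e+09 = 0.03769034 m
d = 0.79100 * 0.03769034 = 0.02981 m

0.02981 m


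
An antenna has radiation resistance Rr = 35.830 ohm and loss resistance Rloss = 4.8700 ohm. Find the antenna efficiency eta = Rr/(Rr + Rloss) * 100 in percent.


eta = 35.830 / (35.830 + 4.8700) * 100 = 88.03%

88.03%


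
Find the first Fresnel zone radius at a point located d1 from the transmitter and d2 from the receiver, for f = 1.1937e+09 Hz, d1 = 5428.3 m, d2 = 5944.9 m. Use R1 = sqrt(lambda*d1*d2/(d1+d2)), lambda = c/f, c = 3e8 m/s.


lambda = c / f = 3.0000e+08 / 1.1937e+09 = 0.2513194 m
R1 = sqrt(0.2513194 * 5428.3 * 5944.9 / (5428.3 + 5944.9)) = 26.70 m

26.70 m


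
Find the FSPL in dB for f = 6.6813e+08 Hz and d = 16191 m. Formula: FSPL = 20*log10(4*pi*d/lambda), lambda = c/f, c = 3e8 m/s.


lambda = c / f = 3.0000e+08 / 6.6813e+08 = 0.4490144 m
FSPL = 20 * log10(4*pi*16191/0.4490144) = 113.1 dB

113.1 dB


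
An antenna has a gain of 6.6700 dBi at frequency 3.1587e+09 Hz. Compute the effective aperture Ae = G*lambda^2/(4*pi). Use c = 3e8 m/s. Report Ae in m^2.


lambda = c / f = 3.0000e+08 / 3.1587e+09 = 0.09497578 m
G_linear = 10^(6.6700/10) = 4.645153
Ae = G_linear * lambda^2 / (4*pi) = 4.645153 * 0.09497578^2 / (4*pi) = 3.334e-03 m^2

3.334e-03 m^2


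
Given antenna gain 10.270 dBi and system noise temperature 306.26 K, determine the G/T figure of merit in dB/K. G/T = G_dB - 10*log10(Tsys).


G/T = 10.270 - 10*log10(306.26) = 10.270 - 24.86090 = -14.59 dB/K

-14.59 dB/K


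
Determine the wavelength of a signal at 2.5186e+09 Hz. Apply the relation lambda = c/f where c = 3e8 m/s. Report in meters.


lambda = c / f = 3.0000e+08 / 2.5186e+09 = 0.1191 m

0.1191 m


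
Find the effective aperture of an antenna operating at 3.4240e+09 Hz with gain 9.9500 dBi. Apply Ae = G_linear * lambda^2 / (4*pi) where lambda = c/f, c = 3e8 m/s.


lambda = c / f = 3.0000e+08 / 3.4240e+09 = 0.08761682 m
G_linear = 10^(9.9500/10) = 9.885531
Ae = G_linear * lambda^2 / (4*pi) = 9.885531 * 0.08761682^2 / (4*pi) = 6.039e-03 m^2

6.039e-03 m^2


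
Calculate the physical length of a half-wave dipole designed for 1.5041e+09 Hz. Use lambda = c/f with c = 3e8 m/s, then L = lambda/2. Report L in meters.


lambda = c / f = 3.0000e+08 / 1.5041e+09 = 0.1994548 m
L = lambda / 2 = 0.1994548 / 2 = 0.09973 m

0.09973 m


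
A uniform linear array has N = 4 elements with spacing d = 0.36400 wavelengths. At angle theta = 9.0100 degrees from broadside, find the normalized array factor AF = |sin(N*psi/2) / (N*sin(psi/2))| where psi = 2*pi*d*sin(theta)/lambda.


psi = 2*pi*0.36400*sin(9.0100 deg) = 0.3581723 rad
AF = |sin(4*0.3581723/2) / (4*sin(0.3581723/2))| = 0.9216

0.9216


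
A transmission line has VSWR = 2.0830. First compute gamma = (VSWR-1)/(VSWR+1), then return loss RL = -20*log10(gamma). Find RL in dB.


gamma = (2.0830 - 1) / (2.0830 + 1) = 0.3512812
RL = -20 * log10(0.3512812) = 9.087 dB

9.087 dB


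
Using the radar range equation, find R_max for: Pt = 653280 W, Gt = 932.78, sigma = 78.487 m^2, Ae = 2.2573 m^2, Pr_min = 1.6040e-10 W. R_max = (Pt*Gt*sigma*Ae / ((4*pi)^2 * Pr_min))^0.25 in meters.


R^4 = 653280*932.78*78.487*2.2573 / ((4*pi)^2 * 1.6040e-10) = 4.262275e+18
R_max = 4.262275e+18^0.25 = 45437 m

45437 m


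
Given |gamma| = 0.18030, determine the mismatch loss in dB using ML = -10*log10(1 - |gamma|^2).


ML = -10 * log10(1 - 0.18030^2) = -10 * log10(0.96749191) = 0.1435 dB

0.1435 dB


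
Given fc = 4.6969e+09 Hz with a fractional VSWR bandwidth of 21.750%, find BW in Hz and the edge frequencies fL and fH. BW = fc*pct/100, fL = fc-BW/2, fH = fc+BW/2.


BW = 4.6969e+09 * 21.750/100 = 1.021576e+09 Hz
fL = 4.6969e+09 - 1.021576e+09/2 = 4.186e+09 Hz
fH = 4.6969e+09 + 1.021576e+09/2 = 5.208e+09 Hz

BW=1.022e+09 Hz, fL=4.186e+09 Hz, fH=5.208e+09 Hz


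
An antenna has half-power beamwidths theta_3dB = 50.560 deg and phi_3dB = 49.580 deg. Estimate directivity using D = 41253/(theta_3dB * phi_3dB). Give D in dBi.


D_linear = 41253 / (50.560 * 49.580) = 16.45667
D_dBi = 10 * log10(16.45667) = 12.16 dBi

12.16 dBi


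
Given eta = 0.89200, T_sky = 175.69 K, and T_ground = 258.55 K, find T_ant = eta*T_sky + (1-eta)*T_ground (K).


T_ant = 0.89200 * 175.69 + (1 - 0.89200) * 258.55 = 184.6 K

184.6 K


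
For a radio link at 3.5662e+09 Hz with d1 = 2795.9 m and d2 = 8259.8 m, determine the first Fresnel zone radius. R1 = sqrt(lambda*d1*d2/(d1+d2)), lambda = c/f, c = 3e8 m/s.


lambda = c / f = 3.0000e+08 / 3.5662e+09 = 0.08412316 m
R1 = sqrt(0.08412316 * 2795.9 * 8259.8 / (2795.9 + 8259.8)) = 13.26 m

13.26 m


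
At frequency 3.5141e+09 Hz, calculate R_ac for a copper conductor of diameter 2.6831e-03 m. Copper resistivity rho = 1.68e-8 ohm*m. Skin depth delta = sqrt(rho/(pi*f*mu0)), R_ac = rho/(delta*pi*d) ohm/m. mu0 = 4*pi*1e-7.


delta = sqrt(1.68e-8 / (pi * 3.5141e+09 * 4*pi*1e-7)) = 1.100443e-06 m
R_ac = 1.68e-8 / (1.100443e-06 * pi * 2.6831e-03) = 1.811 ohm/m

1.811 ohm/m


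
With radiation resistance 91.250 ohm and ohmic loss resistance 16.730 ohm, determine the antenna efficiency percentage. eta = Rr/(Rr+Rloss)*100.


eta = 91.250 / (91.250 + 16.730) * 100 = 84.51%

84.51%


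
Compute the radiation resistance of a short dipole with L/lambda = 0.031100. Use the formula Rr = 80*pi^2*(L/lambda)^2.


Rr = 80 * pi^2 * (0.031100)^2 = 80 * 9.869604 * 9.672100e-04 = 0.7637 ohm

0.7637 ohm


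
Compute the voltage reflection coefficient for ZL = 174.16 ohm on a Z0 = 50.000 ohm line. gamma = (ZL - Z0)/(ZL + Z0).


gamma = (174.16 - 50.000) / (174.16 + 50.000) = 0.5539

0.5539


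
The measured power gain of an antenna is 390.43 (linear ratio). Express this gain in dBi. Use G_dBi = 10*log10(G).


G_dBi = 10 * log10(390.43) = 25.92 dBi

25.92 dBi


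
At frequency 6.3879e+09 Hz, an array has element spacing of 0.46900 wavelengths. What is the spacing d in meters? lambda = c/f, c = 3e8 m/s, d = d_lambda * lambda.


lambda = c / f = 3.0000e+08 / 6.3879e+09 = 0.04696379 m
d = 0.46900 * 0.04696379 = 0.02203 m

0.02203 m


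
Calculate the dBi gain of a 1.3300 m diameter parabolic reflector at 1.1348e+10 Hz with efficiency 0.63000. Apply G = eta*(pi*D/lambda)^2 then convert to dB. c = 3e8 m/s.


lambda = c / f = 3.0000e+08 / 1.1348e+10 = 0.02643638 m
G_linear = 0.63000 * (pi * 1.3300 / 0.02643638)^2 = 15737.64
G_dBi = 10 * log10(15737.64) = 41.97 dBi

41.97 dBi


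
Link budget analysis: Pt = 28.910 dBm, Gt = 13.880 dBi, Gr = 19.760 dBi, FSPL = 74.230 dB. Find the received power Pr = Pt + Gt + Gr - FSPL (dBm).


Pr = 28.910 + 13.880 + 19.760 - 74.230 = -11.68 dBm

-11.68 dBm


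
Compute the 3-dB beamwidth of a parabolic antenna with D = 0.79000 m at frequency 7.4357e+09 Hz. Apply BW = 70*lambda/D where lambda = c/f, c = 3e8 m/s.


lambda = c / f = 3.0000e+08 / 7.4357e+09 = 0.04034590 m
BW = 70 * 0.04034590 / 0.79000 = 3.575 deg

3.575 deg


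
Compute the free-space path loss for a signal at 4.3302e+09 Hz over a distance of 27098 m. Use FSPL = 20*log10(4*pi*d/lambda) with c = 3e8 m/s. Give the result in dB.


lambda = c / f = 3.0000e+08 / 4.3302e+09 = 0.06928086 m
FSPL = 20 * log10(4*pi*27098/0.06928086) = 133.8 dB

133.8 dB


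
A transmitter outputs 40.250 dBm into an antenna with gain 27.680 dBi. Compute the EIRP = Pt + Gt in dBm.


EIRP = Pt + Gt = 40.250 + 27.680 = 67.93 dBm

67.93 dBm


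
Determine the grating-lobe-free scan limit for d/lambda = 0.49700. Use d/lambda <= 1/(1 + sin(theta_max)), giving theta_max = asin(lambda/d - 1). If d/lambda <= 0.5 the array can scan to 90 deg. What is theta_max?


lambda/d - 1 = 1/0.49700 - 1 = 1.012072 >= 1
d/lambda <= 0.5, so the array can scan to endfire without grating lobes: theta_max = 90 deg

90 deg


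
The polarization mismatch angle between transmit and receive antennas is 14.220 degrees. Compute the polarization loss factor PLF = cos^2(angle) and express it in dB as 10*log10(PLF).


PLF_linear = cos^2(14.220 deg) = 0.9396582
PLF_dB = 10 * log10(0.9396582) = -0.2703 dB

-0.2703 dB


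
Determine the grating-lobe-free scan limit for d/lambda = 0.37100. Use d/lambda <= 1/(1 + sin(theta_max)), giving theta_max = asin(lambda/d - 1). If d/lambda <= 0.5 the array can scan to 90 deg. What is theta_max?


lambda/d - 1 = 1/0.37100 - 1 = 1.695418 >= 1
d/lambda <= 0.5, so the array can scan to endfire without grating lobes: theta_max = 90 deg

90 deg


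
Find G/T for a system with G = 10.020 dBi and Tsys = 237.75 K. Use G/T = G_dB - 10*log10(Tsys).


G/T = 10.020 - 10*log10(237.75) = 10.020 - 23.76121 = -13.74 dB/K

-13.74 dB/K


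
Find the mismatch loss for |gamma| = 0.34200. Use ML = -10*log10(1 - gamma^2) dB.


ML = -10 * log10(1 - 0.34200^2) = -10 * log10(0.883036) = 0.5402 dB

0.5402 dB


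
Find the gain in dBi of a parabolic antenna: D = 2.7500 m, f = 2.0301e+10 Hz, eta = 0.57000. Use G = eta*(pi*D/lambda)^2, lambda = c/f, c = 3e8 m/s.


lambda = c / f = 3.0000e+08 / 2.0301e+10 = 0.01477760 m
G_linear = 0.57000 * (pi * 2.7500 / 0.01477760)^2 = 194819.4
G_dBi = 10 * log10(194819.4) = 52.90 dBi

52.90 dBi


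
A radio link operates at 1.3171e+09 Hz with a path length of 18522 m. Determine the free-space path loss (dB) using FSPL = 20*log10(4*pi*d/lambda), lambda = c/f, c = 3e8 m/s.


lambda = c / f = 3.0000e+08 / 1.3171e+09 = 0.2277731 m
FSPL = 20 * log10(4*pi*18522/0.2277731) = 120.2 dB

120.2 dB


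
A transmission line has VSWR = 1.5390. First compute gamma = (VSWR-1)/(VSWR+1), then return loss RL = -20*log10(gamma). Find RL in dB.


gamma = (1.5390 - 1) / (1.5390 + 1) = 0.2122883
RL = -20 * log10(0.2122883) = 13.46 dB

13.46 dB


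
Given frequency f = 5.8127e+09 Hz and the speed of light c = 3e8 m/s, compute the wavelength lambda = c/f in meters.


lambda = c / f = 3.0000e+08 / 5.8127e+09 = 0.05161 m

0.05161 m


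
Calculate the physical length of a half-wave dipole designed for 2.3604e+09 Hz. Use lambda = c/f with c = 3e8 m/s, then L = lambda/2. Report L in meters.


lambda = c / f = 3.0000e+08 / 2.3604e+09 = 0.1270971 m
L = lambda / 2 = 0.1270971 / 2 = 0.06355 m

0.06355 m


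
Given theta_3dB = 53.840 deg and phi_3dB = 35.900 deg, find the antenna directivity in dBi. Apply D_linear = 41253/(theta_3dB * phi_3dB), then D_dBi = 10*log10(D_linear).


D_linear = 41253 / (53.840 * 35.900) = 21.34303
D_dBi = 10 * log10(21.34303) = 13.29 dBi

13.29 dBi


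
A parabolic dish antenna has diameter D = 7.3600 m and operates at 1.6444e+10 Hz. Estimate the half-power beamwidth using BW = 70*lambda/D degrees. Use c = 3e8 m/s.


lambda = c / f = 3.0000e+08 / 1.6444e+10 = 0.01824374 m
BW = 70 * 0.01824374 / 7.3600 = 0.1735 deg

0.1735 deg


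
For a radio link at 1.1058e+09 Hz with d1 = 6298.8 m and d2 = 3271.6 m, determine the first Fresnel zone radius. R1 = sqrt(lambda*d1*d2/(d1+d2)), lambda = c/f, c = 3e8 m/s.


lambda = c / f = 3.0000e+08 / 1.1058e+09 = 0.2712968 m
R1 = sqrt(0.2712968 * 6298.8 * 3271.6 / (6298.8 + 3271.6)) = 24.17 m

24.17 m


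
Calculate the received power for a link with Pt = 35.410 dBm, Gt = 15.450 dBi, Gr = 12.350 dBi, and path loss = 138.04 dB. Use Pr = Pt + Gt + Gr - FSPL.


Pr = 35.410 + 15.450 + 12.350 - 138.04 = -74.83 dBm

-74.83 dBm


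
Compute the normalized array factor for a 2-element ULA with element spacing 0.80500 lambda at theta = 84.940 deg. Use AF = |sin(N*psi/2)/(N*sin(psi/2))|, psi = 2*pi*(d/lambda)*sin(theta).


psi = 2*pi*0.80500*sin(84.940 deg) = 5.038253 rad
AF = |sin(2*5.038253/2) / (2*sin(5.038253/2))| = 0.8124

0.8124


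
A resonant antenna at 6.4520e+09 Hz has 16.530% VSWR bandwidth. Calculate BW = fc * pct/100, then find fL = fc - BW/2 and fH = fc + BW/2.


BW = 6.4520e+09 * 16.530/100 = 1.066516e+09 Hz
fL = 6.4520e+09 - 1.066516e+09/2 = 5.919e+09 Hz
fH = 6.4520e+09 + 1.066516e+09/2 = 6.985e+09 Hz

BW=1.067e+09 Hz, fL=5.919e+09 Hz, fH=6.985e+09 Hz


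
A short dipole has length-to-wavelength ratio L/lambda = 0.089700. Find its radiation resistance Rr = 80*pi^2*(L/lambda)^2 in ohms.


Rr = 80 * pi^2 * (0.089700)^2 = 80 * 9.869604 * 8.046090e-03 = 6.353 ohm

6.353 ohm


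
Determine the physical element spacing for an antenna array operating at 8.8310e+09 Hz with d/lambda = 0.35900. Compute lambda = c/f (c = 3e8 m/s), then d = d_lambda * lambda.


lambda = c / f = 3.0000e+08 / 8.8310e+09 = 0.03397124 m
d = 0.35900 * 0.03397124 = 0.01220 m

0.01220 m


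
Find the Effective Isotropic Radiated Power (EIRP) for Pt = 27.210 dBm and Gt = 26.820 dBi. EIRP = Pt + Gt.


EIRP = Pt + Gt = 27.210 + 26.820 = 54.03 dBm

54.03 dBm


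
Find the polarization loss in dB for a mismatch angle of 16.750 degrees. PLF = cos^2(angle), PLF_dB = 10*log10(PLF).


PLF_linear = cos^2(16.750 deg) = 0.9169429
PLF_dB = 10 * log10(0.9169429) = -0.3766 dB

-0.3766 dB


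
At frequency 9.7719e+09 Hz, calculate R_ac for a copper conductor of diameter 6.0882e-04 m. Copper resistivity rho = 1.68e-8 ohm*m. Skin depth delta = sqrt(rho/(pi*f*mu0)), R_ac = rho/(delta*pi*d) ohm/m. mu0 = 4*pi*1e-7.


delta = sqrt(1.68e-8 / (pi * 9.7719e+09 * 4*pi*1e-7)) = 6.599108e-07 m
R_ac = 1.68e-8 / (6.599108e-07 * pi * 6.0882e-04) = 13.31 ohm/m

13.31 ohm/m


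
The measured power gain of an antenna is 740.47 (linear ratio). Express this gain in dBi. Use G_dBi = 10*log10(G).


G_dBi = 10 * log10(740.47) = 28.70 dBi

28.70 dBi


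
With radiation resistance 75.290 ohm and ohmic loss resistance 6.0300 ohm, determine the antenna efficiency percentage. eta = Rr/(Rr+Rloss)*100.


eta = 75.290 / (75.290 + 6.0300) * 100 = 92.58%

92.58%


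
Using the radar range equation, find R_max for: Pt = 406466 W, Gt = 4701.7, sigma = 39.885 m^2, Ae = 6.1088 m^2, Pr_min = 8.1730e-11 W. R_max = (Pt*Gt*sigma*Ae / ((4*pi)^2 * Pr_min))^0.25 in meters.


R^4 = 406466*4701.7*39.885*6.1088 / ((4*pi)^2 * 8.1730e-11) = 3.607808e+19
R_max = 3.607808e+19^0.25 = 77502 m

77502 m


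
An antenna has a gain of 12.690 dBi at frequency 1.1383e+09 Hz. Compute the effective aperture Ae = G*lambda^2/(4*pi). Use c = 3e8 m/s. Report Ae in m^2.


lambda = c / f = 3.0000e+08 / 1.1383e+09 = 0.2635509 m
G_linear = 10^(12.690/10) = 18.57804
Ae = G_linear * lambda^2 / (4*pi) = 18.57804 * 0.2635509^2 / (4*pi) = 0.1027 m^2

0.1027 m^2


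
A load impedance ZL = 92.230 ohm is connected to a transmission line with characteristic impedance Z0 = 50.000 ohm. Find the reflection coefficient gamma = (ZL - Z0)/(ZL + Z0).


gamma = (92.230 - 50.000) / (92.230 + 50.000) = 0.2969

0.2969


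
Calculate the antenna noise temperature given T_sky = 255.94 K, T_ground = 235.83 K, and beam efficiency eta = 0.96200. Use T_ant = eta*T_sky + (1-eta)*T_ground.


T_ant = 0.96200 * 255.94 + (1 - 0.96200) * 235.83 = 255.2 K

255.2 K


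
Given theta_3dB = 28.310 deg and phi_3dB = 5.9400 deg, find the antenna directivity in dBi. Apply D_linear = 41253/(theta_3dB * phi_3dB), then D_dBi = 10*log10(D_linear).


D_linear = 41253 / (28.310 * 5.9400) = 245.3179
D_dBi = 10 * log10(245.3179) = 23.90 dBi

23.90 dBi


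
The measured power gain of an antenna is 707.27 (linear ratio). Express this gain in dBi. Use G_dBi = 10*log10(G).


G_dBi = 10 * log10(707.27) = 28.50 dBi

28.50 dBi


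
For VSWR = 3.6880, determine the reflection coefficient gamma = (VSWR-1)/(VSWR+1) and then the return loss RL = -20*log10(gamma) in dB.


gamma = (3.6880 - 1) / (3.6880 + 1) = 0.5733788
RL = -20 * log10(0.5733788) = 4.831 dB

4.831 dB


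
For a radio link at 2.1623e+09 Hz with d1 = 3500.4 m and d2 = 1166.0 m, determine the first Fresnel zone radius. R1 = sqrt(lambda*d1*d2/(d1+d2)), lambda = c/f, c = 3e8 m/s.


lambda = c / f = 3.0000e+08 / 2.1623e+09 = 0.1387412 m
R1 = sqrt(0.1387412 * 3500.4 * 1166.0 / (3500.4 + 1166.0)) = 11.02 m

11.02 m


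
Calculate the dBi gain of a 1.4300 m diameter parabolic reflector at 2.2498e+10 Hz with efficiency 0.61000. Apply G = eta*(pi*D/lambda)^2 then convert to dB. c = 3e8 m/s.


lambda = c / f = 3.0000e+08 / 2.2498e+10 = 0.01333452 m
G_linear = 0.61000 * (pi * 1.4300 / 0.01333452)^2 = 69238.38
G_dBi = 10 * log10(69238.38) = 48.40 dBi

48.40 dBi


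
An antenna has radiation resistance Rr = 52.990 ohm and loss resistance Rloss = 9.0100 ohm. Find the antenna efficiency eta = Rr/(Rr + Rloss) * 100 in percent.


eta = 52.990 / (52.990 + 9.0100) * 100 = 85.47%

85.47%


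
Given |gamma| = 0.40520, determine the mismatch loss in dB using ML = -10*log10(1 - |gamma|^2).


ML = -10 * log10(1 - 0.40520^2) = -10 * log10(0.83581296) = 0.7789 dB

0.7789 dB


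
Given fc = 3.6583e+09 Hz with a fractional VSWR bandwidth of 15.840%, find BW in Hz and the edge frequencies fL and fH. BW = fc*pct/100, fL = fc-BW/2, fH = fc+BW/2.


BW = 3.6583e+09 * 15.840/100 = 5.794747e+08 Hz
fL = 3.6583e+09 - 5.794747e+08/2 = 3.369e+09 Hz
fH = 3.6583e+09 + 5.794747e+08/2 = 3.948e+09 Hz

BW=5.795e+08 Hz, fL=3.369e+09 Hz, fH=3.948e+09 Hz


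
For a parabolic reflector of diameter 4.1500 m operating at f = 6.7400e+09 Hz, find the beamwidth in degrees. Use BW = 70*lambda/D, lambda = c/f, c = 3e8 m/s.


lambda = c / f = 3.0000e+08 / 6.7400e+09 = 0.04451039 m
BW = 70 * 0.04451039 / 4.1500 = 0.7508 deg

0.7508 deg


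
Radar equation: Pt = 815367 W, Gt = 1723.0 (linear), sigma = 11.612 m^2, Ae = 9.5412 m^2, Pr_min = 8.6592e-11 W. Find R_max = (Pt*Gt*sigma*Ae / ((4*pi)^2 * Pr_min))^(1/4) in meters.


R^4 = 815367*1723.0*11.612*9.5412 / ((4*pi)^2 * 8.6592e-11) = 1.138285e+19
R_max = 1.138285e+19^0.25 = 58085 m

58085 m


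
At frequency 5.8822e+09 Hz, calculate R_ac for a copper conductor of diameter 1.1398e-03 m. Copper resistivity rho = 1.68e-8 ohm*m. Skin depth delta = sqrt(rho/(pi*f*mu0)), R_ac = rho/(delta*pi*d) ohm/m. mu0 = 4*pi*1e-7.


delta = sqrt(1.68e-8 / (pi * 5.8822e+09 * 4*pi*1e-7)) = 8.505599e-07 m
R_ac = 1.68e-8 / (8.505599e-07 * pi * 1.1398e-03) = 5.516 ohm/m

5.516 ohm/m


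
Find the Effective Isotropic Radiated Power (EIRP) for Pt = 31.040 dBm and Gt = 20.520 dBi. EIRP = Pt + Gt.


EIRP = Pt + Gt = 31.040 + 20.520 = 51.56 dBm

51.56 dBm


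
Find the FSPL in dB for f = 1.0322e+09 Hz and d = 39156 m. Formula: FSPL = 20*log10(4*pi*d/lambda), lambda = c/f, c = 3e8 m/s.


lambda = c / f = 3.0000e+08 / 1.0322e+09 = 0.2906413 m
FSPL = 20 * log10(4*pi*39156/0.2906413) = 124.6 dB

124.6 dB


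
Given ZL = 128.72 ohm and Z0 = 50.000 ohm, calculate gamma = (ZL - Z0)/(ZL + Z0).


gamma = (128.72 - 50.000) / (128.72 + 50.000) = 0.4405

0.4405


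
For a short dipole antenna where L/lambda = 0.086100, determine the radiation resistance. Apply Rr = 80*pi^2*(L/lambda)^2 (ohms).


Rr = 80 * pi^2 * (0.086100)^2 = 80 * 9.869604 * 7.413210e-03 = 5.853 ohm

5.853 ohm


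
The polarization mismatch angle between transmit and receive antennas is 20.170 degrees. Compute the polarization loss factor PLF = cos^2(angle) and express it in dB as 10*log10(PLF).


PLF_linear = cos^2(20.170 deg) = 0.8811083
PLF_dB = 10 * log10(0.8811083) = -0.5497 dB

-0.5497 dB


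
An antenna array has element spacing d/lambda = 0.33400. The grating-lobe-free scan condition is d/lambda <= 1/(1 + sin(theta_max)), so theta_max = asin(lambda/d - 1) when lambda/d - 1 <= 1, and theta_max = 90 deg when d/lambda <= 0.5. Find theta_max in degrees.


lambda/d - 1 = 1/0.33400 - 1 = 1.994012 >= 1
d/lambda <= 0.5, so the array can scan to endfire without grating lobes: theta_max = 90 deg

90 deg


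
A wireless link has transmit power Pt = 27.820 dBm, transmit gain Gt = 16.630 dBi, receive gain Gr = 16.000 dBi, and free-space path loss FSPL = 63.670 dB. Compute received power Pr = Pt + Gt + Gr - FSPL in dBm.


Pr = 27.820 + 16.630 + 16.000 - 63.670 = -3.22 dBm

-3.22 dBm


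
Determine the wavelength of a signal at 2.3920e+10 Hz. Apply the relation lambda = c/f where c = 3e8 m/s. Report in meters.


lambda = c / f = 3.0000e+08 / 2.3920e+10 = 0.01254 m

0.01254 m


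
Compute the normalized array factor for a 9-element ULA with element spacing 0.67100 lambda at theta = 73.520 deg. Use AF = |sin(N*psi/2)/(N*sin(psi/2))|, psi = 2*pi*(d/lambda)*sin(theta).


psi = 2*pi*0.67100*sin(73.520 deg) = 4.042818 rad
AF = |sin(9*4.042818/2) / (9*sin(4.042818/2))| = 0.07537

0.07537
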